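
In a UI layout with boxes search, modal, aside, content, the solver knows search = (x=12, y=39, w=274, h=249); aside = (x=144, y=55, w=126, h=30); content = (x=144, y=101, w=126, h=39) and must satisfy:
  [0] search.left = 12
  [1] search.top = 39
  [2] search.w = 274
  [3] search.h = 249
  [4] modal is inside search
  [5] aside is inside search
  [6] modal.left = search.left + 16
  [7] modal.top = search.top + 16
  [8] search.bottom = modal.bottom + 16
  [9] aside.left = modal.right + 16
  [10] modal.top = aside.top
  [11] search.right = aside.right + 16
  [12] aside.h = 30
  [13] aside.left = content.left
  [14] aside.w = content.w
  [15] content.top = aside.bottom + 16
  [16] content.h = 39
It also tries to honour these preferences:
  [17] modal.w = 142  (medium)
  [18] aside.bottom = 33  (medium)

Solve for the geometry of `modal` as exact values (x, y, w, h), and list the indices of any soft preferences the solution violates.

1. modal.x = 28  [modal.left = search.left + 16]
2. modal.y = 55  [modal.top = search.top + 16]
3. modal.h = 217  [search.bottom = modal.bottom + 16]
4. modal.w = 100  [aside.left = modal.right + 16]

modal = (x=28, y=55, w=100, h=217)
violated soft preferences: 17, 18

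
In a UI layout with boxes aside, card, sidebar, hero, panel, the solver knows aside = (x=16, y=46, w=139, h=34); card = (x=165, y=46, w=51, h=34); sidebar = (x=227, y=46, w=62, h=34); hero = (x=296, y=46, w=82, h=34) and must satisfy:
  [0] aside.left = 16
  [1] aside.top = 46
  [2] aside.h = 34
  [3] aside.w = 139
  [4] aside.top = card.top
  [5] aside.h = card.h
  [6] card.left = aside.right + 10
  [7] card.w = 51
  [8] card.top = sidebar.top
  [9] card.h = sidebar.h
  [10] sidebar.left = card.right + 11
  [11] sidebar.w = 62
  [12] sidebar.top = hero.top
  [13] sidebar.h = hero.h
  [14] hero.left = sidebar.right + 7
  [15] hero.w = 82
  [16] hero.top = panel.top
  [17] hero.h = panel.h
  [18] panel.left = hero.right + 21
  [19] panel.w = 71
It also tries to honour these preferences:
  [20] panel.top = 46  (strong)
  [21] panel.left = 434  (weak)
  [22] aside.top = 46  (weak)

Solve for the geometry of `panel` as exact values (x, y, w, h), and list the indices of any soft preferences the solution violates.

panel = (x=399, y=46, w=71, h=34)
violated soft preferences: 21

1. panel.y = 46  [hero.top = panel.top]
2. panel.h = 34  [hero.h = panel.h]
3. panel.x = 399  [panel.left = hero.right + 21]
4. panel.w = 71  [panel.w = 71]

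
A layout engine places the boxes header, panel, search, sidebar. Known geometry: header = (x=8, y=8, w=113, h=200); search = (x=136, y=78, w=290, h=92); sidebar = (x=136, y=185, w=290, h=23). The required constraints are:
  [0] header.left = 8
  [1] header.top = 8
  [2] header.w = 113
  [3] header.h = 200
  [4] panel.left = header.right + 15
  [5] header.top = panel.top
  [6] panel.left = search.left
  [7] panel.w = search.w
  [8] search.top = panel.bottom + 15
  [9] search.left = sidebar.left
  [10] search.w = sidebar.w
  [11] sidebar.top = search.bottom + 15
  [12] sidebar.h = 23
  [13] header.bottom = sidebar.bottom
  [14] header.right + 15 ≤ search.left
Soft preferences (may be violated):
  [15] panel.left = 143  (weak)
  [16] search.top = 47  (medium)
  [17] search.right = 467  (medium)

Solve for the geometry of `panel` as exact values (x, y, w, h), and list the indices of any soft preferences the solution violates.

panel = (x=136, y=8, w=290, h=55)
violated soft preferences: 15, 16, 17

1. panel.x = 136  [panel.left = header.right + 15]
2. panel.y = 8  [header.top = panel.top]
3. panel.w = 290  [panel.w = search.w]
4. panel.h = 55  [search.top = panel.bottom + 15]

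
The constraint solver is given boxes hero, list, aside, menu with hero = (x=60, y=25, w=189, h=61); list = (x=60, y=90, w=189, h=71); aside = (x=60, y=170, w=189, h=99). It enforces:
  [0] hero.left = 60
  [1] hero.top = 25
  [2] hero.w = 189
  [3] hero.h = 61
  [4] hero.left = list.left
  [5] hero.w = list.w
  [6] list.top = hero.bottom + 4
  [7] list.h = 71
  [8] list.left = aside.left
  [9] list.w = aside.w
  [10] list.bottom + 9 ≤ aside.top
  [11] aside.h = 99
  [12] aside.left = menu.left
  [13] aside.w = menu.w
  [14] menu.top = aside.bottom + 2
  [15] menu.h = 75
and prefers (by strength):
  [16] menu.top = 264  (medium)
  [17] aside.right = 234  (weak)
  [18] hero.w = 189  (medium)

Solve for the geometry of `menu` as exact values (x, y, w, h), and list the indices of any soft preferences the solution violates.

menu = (x=60, y=271, w=189, h=75)
violated soft preferences: 16, 17

1. menu.x = 60  [aside.left = menu.left]
2. menu.w = 189  [aside.w = menu.w]
3. menu.y = 271  [menu.top = aside.bottom + 2]
4. menu.h = 75  [menu.h = 75]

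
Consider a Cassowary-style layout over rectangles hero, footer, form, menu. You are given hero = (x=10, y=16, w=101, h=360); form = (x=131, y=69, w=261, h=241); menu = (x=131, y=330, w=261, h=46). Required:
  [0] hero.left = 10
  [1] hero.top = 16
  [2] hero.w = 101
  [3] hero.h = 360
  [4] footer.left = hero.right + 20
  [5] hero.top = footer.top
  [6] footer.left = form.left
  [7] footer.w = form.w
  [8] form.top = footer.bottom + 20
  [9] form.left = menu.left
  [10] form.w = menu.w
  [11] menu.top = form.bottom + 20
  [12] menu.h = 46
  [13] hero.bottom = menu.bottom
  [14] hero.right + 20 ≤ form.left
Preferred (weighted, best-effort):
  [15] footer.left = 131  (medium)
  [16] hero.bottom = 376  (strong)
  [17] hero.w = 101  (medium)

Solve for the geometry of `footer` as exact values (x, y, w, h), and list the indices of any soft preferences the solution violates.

1. footer.x = 131  [footer.left = hero.right + 20]
2. footer.y = 16  [hero.top = footer.top]
3. footer.w = 261  [footer.w = form.w]
4. footer.h = 33  [form.top = footer.bottom + 20]

footer = (x=131, y=16, w=261, h=33)
violated soft preferences: none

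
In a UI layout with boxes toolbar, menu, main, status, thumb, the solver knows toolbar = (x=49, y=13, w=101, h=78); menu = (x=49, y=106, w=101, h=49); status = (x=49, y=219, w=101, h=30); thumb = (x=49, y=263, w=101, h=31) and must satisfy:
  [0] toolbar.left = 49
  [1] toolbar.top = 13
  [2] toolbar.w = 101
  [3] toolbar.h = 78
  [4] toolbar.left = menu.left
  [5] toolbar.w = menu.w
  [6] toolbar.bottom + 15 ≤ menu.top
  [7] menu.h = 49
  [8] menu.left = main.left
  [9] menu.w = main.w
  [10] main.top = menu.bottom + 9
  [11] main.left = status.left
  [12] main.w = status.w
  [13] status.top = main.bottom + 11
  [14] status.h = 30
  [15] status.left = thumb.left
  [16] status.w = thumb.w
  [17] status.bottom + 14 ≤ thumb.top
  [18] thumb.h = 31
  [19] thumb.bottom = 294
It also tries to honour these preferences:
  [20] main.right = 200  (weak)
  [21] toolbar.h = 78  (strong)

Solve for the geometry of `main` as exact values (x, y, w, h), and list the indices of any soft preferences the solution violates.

1. main.x = 49  [menu.left = main.left]
2. main.w = 101  [menu.w = main.w]
3. main.y = 164  [main.top = menu.bottom + 9]
4. main.h = 44  [status.top = main.bottom + 11]

main = (x=49, y=164, w=101, h=44)
violated soft preferences: 20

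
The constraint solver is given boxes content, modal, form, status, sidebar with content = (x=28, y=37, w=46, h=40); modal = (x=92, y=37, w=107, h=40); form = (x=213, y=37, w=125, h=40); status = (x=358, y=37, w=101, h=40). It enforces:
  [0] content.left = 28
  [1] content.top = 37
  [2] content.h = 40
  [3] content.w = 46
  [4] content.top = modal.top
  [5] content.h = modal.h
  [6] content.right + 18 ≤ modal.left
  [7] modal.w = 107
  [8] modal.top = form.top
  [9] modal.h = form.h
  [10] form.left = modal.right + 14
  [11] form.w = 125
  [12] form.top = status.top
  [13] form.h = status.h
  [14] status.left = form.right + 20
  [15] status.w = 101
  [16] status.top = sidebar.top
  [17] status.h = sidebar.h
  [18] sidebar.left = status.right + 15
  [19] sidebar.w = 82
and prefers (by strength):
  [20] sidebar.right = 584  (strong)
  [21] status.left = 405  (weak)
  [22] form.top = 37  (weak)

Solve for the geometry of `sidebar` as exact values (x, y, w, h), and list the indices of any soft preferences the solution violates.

1. sidebar.y = 37  [status.top = sidebar.top]
2. sidebar.h = 40  [status.h = sidebar.h]
3. sidebar.x = 474  [sidebar.left = status.right + 15]
4. sidebar.w = 82  [sidebar.w = 82]

sidebar = (x=474, y=37, w=82, h=40)
violated soft preferences: 20, 21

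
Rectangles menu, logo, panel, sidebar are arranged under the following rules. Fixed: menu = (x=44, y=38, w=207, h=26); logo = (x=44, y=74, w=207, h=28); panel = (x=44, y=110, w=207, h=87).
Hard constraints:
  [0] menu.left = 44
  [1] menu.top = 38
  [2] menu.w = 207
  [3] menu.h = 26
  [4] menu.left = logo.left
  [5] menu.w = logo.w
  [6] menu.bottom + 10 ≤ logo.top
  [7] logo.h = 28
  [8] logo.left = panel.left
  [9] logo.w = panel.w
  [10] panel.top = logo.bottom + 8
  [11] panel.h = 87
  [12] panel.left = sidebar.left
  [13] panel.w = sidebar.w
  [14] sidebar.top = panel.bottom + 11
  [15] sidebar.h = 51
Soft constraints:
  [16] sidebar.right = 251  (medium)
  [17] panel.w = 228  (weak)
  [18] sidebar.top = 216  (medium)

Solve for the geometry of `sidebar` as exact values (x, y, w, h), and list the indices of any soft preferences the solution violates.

sidebar = (x=44, y=208, w=207, h=51)
violated soft preferences: 17, 18

1. sidebar.x = 44  [panel.left = sidebar.left]
2. sidebar.w = 207  [panel.w = sidebar.w]
3. sidebar.y = 208  [sidebar.top = panel.bottom + 11]
4. sidebar.h = 51  [sidebar.h = 51]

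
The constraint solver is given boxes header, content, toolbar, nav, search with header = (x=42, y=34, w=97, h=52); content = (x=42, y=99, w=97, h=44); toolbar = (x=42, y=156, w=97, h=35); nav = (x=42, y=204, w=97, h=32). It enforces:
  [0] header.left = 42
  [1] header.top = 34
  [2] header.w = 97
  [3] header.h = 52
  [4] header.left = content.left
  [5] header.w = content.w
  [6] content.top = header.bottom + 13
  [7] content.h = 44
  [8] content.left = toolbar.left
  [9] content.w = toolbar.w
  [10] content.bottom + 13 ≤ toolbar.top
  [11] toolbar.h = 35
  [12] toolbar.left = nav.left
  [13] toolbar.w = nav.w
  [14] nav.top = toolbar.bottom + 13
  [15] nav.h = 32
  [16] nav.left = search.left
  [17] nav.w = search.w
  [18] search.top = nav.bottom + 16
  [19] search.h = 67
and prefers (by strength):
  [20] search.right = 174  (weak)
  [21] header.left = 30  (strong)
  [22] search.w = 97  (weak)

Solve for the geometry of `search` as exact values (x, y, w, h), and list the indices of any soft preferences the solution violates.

search = (x=42, y=252, w=97, h=67)
violated soft preferences: 20, 21

1. search.x = 42  [nav.left = search.left]
2. search.w = 97  [nav.w = search.w]
3. search.y = 252  [search.top = nav.bottom + 16]
4. search.h = 67  [search.h = 67]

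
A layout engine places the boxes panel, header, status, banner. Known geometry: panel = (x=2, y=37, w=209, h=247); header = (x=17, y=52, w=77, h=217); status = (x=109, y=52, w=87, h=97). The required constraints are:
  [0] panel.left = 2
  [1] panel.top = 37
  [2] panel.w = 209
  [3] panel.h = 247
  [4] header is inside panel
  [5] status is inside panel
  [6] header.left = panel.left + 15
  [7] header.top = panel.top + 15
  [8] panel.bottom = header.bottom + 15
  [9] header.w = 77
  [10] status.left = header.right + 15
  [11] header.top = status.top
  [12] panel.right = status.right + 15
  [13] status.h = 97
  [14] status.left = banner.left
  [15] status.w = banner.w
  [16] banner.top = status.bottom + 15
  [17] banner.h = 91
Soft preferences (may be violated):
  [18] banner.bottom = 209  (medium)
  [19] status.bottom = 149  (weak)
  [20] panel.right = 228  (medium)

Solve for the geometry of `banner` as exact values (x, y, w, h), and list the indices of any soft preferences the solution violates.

1. banner.x = 109  [status.left = banner.left]
2. banner.w = 87  [status.w = banner.w]
3. banner.y = 164  [banner.top = status.bottom + 15]
4. banner.h = 91  [banner.h = 91]

banner = (x=109, y=164, w=87, h=91)
violated soft preferences: 18, 20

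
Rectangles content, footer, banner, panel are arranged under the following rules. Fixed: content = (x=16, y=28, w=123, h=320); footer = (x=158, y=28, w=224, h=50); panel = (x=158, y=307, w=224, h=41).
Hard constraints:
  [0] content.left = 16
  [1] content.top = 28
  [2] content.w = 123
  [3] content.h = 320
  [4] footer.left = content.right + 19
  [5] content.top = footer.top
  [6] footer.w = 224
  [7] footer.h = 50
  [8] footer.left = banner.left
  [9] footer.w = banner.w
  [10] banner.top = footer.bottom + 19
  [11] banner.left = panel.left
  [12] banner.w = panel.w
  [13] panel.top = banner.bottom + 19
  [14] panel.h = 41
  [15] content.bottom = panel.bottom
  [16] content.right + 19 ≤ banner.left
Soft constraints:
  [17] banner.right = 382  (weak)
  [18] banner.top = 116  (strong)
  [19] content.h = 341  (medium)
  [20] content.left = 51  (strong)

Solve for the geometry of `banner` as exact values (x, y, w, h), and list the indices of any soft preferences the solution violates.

1. banner.x = 158  [footer.left = banner.left]
2. banner.w = 224  [footer.w = banner.w]
3. banner.y = 97  [banner.top = footer.bottom + 19]
4. banner.h = 191  [panel.top = banner.bottom + 19]

banner = (x=158, y=97, w=224, h=191)
violated soft preferences: 18, 19, 20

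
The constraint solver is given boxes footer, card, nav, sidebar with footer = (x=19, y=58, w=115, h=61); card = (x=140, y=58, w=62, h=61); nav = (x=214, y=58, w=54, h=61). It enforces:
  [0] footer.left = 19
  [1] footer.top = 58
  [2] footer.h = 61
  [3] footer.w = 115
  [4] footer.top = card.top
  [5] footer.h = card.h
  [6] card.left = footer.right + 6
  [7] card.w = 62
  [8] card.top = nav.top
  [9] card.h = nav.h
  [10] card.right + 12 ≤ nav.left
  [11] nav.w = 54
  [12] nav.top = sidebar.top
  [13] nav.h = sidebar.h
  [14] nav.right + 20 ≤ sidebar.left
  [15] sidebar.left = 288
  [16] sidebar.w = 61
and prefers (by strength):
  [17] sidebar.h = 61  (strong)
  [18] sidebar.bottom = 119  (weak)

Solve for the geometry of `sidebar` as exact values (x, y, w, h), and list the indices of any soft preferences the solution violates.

1. sidebar.y = 58  [nav.top = sidebar.top]
2. sidebar.h = 61  [nav.h = sidebar.h]
3. sidebar.x = 288  [sidebar.left = 288]
4. sidebar.w = 61  [sidebar.w = 61]

sidebar = (x=288, y=58, w=61, h=61)
violated soft preferences: none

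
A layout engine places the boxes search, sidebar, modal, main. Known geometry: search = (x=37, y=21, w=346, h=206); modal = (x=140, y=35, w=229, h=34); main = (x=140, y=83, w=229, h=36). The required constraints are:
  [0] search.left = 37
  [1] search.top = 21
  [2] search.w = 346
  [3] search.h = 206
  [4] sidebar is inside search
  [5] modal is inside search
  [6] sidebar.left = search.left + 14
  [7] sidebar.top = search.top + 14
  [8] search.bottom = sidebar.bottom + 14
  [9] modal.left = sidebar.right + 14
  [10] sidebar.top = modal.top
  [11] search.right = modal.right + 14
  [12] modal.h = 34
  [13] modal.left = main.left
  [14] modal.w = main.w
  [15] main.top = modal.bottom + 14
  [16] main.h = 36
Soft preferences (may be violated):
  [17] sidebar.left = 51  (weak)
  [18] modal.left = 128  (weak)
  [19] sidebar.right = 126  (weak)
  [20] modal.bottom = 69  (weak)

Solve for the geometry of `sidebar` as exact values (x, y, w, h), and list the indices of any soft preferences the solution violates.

1. sidebar.x = 51  [sidebar.left = search.left + 14]
2. sidebar.y = 35  [sidebar.top = search.top + 14]
3. sidebar.h = 178  [search.bottom = sidebar.bottom + 14]
4. sidebar.w = 75  [modal.left = sidebar.right + 14]

sidebar = (x=51, y=35, w=75, h=178)
violated soft preferences: 18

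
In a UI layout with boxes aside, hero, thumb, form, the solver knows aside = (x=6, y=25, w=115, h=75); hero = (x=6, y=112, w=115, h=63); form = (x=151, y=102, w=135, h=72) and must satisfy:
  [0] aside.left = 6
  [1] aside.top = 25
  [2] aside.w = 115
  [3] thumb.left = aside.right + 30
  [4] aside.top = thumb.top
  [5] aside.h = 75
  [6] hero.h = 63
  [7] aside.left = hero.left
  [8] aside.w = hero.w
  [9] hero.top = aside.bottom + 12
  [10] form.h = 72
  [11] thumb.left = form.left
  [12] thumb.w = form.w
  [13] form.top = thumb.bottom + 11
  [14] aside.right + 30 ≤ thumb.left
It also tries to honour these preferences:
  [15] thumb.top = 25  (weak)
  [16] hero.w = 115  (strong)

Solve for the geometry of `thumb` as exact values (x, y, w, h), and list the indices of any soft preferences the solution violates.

1. thumb.x = 151  [thumb.left = aside.right + 30]
2. thumb.y = 25  [aside.top = thumb.top]
3. thumb.w = 135  [thumb.w = form.w]
4. thumb.h = 66  [form.top = thumb.bottom + 11]

thumb = (x=151, y=25, w=135, h=66)
violated soft preferences: none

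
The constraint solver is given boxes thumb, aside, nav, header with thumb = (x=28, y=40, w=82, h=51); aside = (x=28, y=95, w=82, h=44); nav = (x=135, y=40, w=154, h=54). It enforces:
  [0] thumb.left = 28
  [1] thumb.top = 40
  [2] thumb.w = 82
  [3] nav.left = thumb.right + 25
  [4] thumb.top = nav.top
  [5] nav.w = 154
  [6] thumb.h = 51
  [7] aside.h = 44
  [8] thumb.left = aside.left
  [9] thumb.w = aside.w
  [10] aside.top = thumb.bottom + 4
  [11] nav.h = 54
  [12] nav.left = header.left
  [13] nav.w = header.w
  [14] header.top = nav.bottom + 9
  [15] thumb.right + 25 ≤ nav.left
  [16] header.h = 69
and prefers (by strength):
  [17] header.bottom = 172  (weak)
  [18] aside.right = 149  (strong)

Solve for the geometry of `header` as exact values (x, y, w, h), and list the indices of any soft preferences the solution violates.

1. header.x = 135  [nav.left = header.left]
2. header.w = 154  [nav.w = header.w]
3. header.y = 103  [header.top = nav.bottom + 9]
4. header.h = 69  [header.h = 69]

header = (x=135, y=103, w=154, h=69)
violated soft preferences: 18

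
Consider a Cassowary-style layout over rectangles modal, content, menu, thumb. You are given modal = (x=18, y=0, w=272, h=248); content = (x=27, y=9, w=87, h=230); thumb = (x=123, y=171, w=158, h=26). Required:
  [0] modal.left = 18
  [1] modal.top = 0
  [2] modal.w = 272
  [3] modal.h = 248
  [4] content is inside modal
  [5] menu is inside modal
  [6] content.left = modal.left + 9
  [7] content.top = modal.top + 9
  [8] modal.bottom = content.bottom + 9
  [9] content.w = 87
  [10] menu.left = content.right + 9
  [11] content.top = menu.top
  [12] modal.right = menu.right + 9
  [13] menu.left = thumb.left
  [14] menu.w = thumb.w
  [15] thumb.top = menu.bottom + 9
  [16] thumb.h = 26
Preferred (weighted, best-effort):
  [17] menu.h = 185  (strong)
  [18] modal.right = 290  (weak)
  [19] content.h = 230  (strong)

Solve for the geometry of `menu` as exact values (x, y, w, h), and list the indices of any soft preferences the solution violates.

1. menu.x = 123  [menu.left = content.right + 9]
2. menu.y = 9  [content.top = menu.top]
3. menu.w = 158  [modal.right = menu.right + 9]
4. menu.h = 153  [thumb.top = menu.bottom + 9]

menu = (x=123, y=9, w=158, h=153)
violated soft preferences: 17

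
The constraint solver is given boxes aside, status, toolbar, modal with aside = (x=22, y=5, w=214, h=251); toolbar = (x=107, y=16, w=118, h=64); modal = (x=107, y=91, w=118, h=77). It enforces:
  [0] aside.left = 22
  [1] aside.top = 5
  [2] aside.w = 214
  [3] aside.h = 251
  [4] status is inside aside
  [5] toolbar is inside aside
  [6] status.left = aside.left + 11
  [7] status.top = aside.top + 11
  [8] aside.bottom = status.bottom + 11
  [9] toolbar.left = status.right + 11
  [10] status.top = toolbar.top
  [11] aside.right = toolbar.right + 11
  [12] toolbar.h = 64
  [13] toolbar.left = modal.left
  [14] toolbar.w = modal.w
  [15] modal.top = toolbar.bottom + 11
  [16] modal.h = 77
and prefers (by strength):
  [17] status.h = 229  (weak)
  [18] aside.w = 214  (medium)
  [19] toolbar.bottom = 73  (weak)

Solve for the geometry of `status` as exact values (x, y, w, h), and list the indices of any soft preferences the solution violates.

1. status.x = 33  [status.left = aside.left + 11]
2. status.y = 16  [status.top = aside.top + 11]
3. status.h = 229  [aside.bottom = status.bottom + 11]
4. status.w = 63  [toolbar.left = status.right + 11]

status = (x=33, y=16, w=63, h=229)
violated soft preferences: 19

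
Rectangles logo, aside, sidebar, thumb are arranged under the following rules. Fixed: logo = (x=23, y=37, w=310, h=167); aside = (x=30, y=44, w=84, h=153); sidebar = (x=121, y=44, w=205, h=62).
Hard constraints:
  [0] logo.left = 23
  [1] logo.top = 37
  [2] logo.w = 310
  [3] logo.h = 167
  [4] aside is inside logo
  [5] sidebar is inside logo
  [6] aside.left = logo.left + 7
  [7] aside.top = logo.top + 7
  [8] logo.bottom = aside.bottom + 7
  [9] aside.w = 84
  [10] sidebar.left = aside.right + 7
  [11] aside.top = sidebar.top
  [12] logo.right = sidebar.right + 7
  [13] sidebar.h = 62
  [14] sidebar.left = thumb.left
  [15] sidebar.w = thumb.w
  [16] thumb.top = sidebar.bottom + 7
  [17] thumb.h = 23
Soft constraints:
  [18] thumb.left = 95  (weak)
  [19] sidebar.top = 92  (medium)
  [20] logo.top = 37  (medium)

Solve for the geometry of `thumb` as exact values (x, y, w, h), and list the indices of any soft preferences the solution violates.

1. thumb.x = 121  [sidebar.left = thumb.left]
2. thumb.w = 205  [sidebar.w = thumb.w]
3. thumb.y = 113  [thumb.top = sidebar.bottom + 7]
4. thumb.h = 23  [thumb.h = 23]

thumb = (x=121, y=113, w=205, h=23)
violated soft preferences: 18, 19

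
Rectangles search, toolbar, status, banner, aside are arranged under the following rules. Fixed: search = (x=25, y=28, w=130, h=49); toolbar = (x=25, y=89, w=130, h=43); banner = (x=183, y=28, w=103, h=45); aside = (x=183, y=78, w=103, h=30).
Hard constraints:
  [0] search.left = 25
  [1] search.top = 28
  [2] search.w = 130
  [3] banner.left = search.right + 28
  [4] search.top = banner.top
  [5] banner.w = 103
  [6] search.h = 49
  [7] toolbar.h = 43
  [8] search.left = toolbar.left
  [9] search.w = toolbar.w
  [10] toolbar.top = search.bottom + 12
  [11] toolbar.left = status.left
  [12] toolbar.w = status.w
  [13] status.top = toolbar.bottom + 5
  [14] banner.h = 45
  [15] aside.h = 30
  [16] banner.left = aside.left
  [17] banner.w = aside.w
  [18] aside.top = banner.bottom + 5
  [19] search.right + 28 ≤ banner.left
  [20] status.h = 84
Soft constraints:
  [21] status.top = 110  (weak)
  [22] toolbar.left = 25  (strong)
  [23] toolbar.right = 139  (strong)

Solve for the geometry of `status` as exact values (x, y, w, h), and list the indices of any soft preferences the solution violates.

status = (x=25, y=137, w=130, h=84)
violated soft preferences: 21, 23

1. status.x = 25  [toolbar.left = status.left]
2. status.w = 130  [toolbar.w = status.w]
3. status.y = 137  [status.top = toolbar.bottom + 5]
4. status.h = 84  [status.h = 84]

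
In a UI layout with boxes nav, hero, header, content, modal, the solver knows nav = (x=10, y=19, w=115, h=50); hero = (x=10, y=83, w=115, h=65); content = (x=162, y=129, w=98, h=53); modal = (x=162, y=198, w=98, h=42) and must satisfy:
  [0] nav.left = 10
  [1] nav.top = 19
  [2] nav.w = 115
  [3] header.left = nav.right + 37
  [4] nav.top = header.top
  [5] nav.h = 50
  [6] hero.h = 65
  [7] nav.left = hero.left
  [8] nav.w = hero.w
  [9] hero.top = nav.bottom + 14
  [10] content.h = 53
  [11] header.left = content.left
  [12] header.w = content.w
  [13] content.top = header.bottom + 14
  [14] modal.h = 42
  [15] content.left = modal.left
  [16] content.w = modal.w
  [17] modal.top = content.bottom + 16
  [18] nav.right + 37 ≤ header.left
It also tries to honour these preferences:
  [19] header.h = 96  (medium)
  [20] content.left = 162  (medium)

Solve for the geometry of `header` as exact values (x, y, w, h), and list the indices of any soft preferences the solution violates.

1. header.x = 162  [header.left = nav.right + 37]
2. header.y = 19  [nav.top = header.top]
3. header.w = 98  [header.w = content.w]
4. header.h = 96  [content.top = header.bottom + 14]

header = (x=162, y=19, w=98, h=96)
violated soft preferences: none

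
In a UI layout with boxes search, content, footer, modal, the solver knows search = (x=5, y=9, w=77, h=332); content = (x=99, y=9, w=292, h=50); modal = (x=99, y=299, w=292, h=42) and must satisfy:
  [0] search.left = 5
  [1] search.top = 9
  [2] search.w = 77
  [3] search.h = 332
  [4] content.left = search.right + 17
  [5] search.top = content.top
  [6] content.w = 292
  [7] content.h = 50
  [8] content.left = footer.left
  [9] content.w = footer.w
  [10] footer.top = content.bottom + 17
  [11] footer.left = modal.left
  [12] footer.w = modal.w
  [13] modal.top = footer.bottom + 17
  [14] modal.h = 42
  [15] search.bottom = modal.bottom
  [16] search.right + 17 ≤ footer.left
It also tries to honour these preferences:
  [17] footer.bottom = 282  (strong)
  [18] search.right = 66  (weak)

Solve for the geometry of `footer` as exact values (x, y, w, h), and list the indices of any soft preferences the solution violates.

footer = (x=99, y=76, w=292, h=206)
violated soft preferences: 18

1. footer.x = 99  [content.left = footer.left]
2. footer.w = 292  [content.w = footer.w]
3. footer.y = 76  [footer.top = content.bottom + 17]
4. footer.h = 206  [modal.top = footer.bottom + 17]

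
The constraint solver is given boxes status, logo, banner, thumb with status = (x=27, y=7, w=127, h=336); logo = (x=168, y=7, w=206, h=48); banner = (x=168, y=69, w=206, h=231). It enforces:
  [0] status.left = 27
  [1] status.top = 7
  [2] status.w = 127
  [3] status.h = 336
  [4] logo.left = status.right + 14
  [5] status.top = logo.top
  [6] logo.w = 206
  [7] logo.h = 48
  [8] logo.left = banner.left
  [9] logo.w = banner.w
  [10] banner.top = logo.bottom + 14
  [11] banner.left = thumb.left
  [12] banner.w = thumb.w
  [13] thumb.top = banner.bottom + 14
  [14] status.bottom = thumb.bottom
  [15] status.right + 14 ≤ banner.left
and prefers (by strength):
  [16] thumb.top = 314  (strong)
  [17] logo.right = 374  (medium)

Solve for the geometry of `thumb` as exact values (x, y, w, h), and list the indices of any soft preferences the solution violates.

1. thumb.x = 168  [banner.left = thumb.left]
2. thumb.w = 206  [banner.w = thumb.w]
3. thumb.y = 314  [thumb.top = banner.bottom + 14]
4. thumb.h = 29  [status.bottom = thumb.bottom]

thumb = (x=168, y=314, w=206, h=29)
violated soft preferences: none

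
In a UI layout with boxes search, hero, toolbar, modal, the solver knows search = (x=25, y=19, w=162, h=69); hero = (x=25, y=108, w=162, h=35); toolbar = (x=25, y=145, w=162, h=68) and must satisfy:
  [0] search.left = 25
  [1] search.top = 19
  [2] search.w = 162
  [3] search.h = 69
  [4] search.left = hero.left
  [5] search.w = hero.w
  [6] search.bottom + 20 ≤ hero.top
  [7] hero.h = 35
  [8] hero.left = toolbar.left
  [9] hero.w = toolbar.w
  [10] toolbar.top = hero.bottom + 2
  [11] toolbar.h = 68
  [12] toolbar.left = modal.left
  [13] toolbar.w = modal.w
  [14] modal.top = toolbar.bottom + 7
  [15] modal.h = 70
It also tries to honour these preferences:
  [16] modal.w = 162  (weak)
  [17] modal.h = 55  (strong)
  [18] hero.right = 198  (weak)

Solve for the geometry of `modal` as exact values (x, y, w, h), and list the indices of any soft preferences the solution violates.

1. modal.x = 25  [toolbar.left = modal.left]
2. modal.w = 162  [toolbar.w = modal.w]
3. modal.y = 220  [modal.top = toolbar.bottom + 7]
4. modal.h = 70  [modal.h = 70]

modal = (x=25, y=220, w=162, h=70)
violated soft preferences: 17, 18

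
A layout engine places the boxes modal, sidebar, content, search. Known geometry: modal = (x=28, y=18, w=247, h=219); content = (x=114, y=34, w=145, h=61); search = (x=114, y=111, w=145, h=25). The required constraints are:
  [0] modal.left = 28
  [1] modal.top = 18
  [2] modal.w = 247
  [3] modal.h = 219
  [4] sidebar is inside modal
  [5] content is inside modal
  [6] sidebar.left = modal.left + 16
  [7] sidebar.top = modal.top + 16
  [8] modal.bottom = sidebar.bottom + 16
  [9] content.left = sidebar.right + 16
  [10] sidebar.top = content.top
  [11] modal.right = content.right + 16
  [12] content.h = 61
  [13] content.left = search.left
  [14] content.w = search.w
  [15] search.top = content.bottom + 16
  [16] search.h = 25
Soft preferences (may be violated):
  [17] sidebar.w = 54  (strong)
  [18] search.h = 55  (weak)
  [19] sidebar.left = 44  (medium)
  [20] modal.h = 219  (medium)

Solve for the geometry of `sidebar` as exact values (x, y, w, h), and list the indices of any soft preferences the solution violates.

1. sidebar.x = 44  [sidebar.left = modal.left + 16]
2. sidebar.y = 34  [sidebar.top = modal.top + 16]
3. sidebar.h = 187  [modal.bottom = sidebar.bottom + 16]
4. sidebar.w = 54  [content.left = sidebar.right + 16]

sidebar = (x=44, y=34, w=54, h=187)
violated soft preferences: 18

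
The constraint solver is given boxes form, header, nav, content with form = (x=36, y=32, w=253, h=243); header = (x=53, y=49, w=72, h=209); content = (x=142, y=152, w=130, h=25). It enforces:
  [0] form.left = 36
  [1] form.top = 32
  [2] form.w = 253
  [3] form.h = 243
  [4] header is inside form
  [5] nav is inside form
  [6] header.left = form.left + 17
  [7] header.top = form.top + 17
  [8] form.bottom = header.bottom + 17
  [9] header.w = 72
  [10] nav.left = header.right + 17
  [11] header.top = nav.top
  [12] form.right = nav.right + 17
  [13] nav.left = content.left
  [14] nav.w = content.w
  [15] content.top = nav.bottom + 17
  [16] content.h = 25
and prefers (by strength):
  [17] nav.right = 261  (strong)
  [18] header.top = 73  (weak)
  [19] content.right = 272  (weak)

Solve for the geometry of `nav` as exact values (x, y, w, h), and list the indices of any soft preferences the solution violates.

1. nav.x = 142  [nav.left = header.right + 17]
2. nav.y = 49  [header.top = nav.top]
3. nav.w = 130  [form.right = nav.right + 17]
4. nav.h = 86  [content.top = nav.bottom + 17]

nav = (x=142, y=49, w=130, h=86)
violated soft preferences: 17, 18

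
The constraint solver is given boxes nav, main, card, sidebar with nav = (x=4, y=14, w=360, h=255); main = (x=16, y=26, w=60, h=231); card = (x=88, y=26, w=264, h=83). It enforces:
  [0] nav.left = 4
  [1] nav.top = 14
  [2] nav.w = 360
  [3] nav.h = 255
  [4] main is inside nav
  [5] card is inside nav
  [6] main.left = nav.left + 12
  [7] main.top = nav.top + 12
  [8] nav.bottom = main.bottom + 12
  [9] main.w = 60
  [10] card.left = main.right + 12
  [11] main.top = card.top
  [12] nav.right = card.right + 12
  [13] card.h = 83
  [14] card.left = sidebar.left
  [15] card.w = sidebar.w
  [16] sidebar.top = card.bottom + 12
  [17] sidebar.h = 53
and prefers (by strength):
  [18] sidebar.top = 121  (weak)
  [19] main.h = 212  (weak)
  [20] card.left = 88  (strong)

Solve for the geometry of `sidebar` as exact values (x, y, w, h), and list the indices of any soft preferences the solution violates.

1. sidebar.x = 88  [card.left = sidebar.left]
2. sidebar.w = 264  [card.w = sidebar.w]
3. sidebar.y = 121  [sidebar.top = card.bottom + 12]
4. sidebar.h = 53  [sidebar.h = 53]

sidebar = (x=88, y=121, w=264, h=53)
violated soft preferences: 19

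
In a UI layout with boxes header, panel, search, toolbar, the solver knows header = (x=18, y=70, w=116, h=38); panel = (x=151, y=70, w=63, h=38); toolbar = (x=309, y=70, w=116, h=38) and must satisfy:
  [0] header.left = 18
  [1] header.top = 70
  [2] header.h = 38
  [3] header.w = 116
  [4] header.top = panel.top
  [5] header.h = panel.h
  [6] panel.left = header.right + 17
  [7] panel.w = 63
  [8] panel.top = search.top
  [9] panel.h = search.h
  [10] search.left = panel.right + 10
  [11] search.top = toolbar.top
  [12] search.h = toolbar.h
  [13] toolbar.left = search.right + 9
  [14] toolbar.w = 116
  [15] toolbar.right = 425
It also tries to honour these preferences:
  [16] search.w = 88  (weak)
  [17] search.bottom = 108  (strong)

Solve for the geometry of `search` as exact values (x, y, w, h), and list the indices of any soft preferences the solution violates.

search = (x=224, y=70, w=76, h=38)
violated soft preferences: 16

1. search.y = 70  [panel.top = search.top]
2. search.h = 38  [panel.h = search.h]
3. search.x = 224  [search.left = panel.right + 10]
4. search.w = 76  [toolbar.left = search.right + 9]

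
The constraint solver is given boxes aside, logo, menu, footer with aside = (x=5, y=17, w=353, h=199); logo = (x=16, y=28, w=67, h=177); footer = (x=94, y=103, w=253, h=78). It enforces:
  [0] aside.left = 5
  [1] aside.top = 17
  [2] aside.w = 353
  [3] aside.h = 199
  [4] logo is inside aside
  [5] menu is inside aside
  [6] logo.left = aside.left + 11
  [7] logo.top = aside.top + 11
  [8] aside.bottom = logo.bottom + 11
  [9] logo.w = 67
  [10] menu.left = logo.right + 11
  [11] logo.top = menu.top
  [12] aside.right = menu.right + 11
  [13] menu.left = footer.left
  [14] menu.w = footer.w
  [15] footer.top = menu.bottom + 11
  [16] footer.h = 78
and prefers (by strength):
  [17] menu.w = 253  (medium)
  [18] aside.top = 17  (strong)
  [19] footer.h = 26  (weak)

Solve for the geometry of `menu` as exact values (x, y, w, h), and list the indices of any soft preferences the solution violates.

1. menu.x = 94  [menu.left = logo.right + 11]
2. menu.y = 28  [logo.top = menu.top]
3. menu.w = 253  [aside.right = menu.right + 11]
4. menu.h = 64  [footer.top = menu.bottom + 11]

menu = (x=94, y=28, w=253, h=64)
violated soft preferences: 19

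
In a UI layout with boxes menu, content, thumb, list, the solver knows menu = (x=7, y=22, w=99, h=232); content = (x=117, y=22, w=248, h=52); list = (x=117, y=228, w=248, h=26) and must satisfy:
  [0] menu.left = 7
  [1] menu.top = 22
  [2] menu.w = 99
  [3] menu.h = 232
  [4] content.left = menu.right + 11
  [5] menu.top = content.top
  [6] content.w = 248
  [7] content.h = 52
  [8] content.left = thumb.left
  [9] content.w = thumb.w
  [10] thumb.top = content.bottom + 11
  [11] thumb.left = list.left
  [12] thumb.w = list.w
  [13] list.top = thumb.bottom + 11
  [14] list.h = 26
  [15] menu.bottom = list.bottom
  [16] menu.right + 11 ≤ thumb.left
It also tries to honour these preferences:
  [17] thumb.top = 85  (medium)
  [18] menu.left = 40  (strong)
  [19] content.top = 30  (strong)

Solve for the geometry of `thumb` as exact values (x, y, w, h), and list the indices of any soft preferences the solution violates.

thumb = (x=117, y=85, w=248, h=132)
violated soft preferences: 18, 19

1. thumb.x = 117  [content.left = thumb.left]
2. thumb.w = 248  [content.w = thumb.w]
3. thumb.y = 85  [thumb.top = content.bottom + 11]
4. thumb.h = 132  [list.top = thumb.bottom + 11]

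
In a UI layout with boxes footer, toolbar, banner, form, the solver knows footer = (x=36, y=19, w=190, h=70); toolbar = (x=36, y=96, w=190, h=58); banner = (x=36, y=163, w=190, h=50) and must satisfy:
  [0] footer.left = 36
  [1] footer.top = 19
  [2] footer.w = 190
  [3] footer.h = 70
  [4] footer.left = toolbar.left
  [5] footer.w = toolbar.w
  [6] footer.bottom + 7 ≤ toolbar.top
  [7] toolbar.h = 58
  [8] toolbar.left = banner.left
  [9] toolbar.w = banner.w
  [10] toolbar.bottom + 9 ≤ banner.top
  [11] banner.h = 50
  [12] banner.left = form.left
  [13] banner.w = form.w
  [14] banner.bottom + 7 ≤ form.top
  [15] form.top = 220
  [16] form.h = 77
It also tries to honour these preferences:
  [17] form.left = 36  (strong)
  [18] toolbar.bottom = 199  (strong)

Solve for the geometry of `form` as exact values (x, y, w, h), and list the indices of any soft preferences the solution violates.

form = (x=36, y=220, w=190, h=77)
violated soft preferences: 18

1. form.x = 36  [banner.left = form.left]
2. form.w = 190  [banner.w = form.w]
3. form.y = 220  [form.top = 220]
4. form.h = 77  [form.h = 77]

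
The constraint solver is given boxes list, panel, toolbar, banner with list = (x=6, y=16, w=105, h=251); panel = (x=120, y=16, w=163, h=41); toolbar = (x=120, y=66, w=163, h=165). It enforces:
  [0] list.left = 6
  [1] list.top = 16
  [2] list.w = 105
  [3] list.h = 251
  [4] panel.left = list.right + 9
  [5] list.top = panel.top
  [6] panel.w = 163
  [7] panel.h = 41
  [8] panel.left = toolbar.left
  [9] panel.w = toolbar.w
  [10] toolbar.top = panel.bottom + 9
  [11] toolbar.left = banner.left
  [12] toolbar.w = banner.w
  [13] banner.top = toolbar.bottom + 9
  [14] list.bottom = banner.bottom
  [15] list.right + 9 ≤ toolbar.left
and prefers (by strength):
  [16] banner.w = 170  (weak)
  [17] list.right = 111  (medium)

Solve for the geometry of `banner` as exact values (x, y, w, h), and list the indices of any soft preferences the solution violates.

banner = (x=120, y=240, w=163, h=27)
violated soft preferences: 16

1. banner.x = 120  [toolbar.left = banner.left]
2. banner.w = 163  [toolbar.w = banner.w]
3. banner.y = 240  [banner.top = toolbar.bottom + 9]
4. banner.h = 27  [list.bottom = banner.bottom]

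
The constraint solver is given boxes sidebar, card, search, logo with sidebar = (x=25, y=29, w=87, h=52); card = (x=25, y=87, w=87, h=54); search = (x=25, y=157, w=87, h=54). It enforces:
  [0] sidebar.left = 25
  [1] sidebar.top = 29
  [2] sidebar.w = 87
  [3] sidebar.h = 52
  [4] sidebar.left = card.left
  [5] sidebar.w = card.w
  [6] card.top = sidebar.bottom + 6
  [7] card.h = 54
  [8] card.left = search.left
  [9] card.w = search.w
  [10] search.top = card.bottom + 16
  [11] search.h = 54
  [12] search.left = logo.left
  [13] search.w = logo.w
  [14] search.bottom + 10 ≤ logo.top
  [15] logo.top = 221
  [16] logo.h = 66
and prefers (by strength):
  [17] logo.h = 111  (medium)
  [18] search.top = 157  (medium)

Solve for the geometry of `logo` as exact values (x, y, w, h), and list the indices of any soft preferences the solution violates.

logo = (x=25, y=221, w=87, h=66)
violated soft preferences: 17

1. logo.x = 25  [search.left = logo.left]
2. logo.w = 87  [search.w = logo.w]
3. logo.y = 221  [logo.top = 221]
4. logo.h = 66  [logo.h = 66]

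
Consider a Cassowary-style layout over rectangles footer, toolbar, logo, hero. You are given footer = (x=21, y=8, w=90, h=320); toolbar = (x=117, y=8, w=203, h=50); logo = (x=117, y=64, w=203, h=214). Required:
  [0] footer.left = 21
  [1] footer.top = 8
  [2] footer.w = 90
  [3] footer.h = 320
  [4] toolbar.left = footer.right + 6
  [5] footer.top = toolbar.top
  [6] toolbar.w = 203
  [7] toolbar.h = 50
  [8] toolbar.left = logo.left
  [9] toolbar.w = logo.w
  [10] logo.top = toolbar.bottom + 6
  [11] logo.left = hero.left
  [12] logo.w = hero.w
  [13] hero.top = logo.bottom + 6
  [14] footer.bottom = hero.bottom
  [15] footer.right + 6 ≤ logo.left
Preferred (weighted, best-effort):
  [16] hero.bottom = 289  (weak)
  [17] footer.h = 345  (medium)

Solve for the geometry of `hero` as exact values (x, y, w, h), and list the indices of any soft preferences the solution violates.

1. hero.x = 117  [logo.left = hero.left]
2. hero.w = 203  [logo.w = hero.w]
3. hero.y = 284  [hero.top = logo.bottom + 6]
4. hero.h = 44  [footer.bottom = hero.bottom]

hero = (x=117, y=284, w=203, h=44)
violated soft preferences: 16, 17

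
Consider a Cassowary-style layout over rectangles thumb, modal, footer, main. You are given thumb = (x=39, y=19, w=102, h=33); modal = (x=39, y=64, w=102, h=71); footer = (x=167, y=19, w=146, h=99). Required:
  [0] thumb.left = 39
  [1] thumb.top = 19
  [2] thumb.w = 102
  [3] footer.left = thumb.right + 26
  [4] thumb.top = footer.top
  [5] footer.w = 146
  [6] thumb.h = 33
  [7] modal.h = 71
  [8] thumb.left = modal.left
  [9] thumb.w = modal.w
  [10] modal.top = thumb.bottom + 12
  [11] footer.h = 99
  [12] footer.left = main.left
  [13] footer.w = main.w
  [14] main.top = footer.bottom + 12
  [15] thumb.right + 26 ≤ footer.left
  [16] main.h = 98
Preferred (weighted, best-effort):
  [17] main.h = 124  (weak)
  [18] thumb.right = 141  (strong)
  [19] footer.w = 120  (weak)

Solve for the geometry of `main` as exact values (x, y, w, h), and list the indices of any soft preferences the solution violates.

main = (x=167, y=130, w=146, h=98)
violated soft preferences: 17, 19

1. main.x = 167  [footer.left = main.left]
2. main.w = 146  [footer.w = main.w]
3. main.y = 130  [main.top = footer.bottom + 12]
4. main.h = 98  [main.h = 98]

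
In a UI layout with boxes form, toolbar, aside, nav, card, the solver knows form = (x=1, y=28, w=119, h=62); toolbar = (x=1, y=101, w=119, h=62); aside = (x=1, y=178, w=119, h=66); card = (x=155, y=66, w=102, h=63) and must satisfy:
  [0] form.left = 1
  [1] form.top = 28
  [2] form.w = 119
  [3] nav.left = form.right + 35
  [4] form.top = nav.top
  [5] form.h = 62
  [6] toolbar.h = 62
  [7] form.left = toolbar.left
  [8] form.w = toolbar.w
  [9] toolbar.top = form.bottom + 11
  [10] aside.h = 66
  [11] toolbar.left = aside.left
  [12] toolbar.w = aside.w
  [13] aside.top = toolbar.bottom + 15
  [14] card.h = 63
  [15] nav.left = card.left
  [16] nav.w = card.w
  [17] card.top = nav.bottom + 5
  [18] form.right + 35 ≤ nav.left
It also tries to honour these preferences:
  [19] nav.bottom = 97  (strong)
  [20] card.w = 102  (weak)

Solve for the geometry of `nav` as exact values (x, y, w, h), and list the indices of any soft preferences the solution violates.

nav = (x=155, y=28, w=102, h=33)
violated soft preferences: 19

1. nav.x = 155  [nav.left = form.right + 35]
2. nav.y = 28  [form.top = nav.top]
3. nav.w = 102  [nav.w = card.w]
4. nav.h = 33  [card.top = nav.bottom + 5]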